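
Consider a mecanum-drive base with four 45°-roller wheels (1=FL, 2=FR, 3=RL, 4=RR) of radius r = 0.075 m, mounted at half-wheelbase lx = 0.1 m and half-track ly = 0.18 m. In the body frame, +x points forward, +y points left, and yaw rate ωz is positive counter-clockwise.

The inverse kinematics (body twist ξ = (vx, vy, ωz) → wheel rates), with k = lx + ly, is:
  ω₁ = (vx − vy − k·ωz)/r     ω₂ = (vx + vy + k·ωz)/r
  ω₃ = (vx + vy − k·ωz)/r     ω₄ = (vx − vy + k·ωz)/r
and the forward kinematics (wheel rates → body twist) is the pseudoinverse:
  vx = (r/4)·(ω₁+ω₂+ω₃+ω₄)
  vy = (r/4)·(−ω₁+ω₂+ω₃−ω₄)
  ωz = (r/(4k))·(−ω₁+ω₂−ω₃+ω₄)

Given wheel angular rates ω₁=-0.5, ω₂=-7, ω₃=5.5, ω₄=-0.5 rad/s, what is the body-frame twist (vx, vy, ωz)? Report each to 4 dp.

k = lx + ly = 0.1 + 0.18 = 0.2800
ω₁+ω₂+ω₃+ω₄ = -2.5000  →  vx = (0.075/4)·-2.5000 = -0.0469
−ω₁+ω₂+ω₃−ω₄ = -0.5000  →  vy = (0.075/4)·-0.5000 = -0.0094
−ω₁+ω₂−ω₃+ω₄ = -12.5000  →  ωz = (0.075/1.1200)·-12.5000 = -0.8371

(-0.0469, -0.0094, -0.8371)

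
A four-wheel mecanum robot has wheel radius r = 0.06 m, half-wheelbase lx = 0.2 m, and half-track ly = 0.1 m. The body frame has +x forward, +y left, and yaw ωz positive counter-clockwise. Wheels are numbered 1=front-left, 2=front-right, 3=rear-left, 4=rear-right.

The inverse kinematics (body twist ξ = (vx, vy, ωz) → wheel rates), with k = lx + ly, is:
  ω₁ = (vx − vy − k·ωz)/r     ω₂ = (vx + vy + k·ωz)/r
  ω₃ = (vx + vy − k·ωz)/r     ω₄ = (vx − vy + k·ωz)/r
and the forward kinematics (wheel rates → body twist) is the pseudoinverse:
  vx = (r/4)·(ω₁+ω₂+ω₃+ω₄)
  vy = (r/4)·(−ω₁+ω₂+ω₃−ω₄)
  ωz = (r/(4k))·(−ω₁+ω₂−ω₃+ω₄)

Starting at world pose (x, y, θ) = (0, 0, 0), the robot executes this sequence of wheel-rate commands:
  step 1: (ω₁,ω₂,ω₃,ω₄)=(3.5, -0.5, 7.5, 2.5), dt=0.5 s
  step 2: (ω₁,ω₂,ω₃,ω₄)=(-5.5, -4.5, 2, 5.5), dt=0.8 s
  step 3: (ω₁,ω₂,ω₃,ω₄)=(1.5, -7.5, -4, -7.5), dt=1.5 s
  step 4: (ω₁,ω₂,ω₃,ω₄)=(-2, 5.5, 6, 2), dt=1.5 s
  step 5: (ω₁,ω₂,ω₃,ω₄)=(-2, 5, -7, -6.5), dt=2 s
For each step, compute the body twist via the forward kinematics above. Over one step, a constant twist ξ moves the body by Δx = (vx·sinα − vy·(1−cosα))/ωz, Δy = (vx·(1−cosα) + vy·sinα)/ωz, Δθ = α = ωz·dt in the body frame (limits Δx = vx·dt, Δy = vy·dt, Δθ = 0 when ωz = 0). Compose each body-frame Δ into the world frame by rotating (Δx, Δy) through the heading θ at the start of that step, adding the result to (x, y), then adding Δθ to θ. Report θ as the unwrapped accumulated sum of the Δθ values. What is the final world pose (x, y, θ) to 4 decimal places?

(-0.1864, 0.3128, 0.0300)

step 1: ξ=(vx,vy,ωz)=(0.1950, 0.0150, -0.4500), dt=0.5 → body Δ=(0.0975, -0.0035, -0.2250) → world pose (0.0975, -0.0035, -0.2250)
step 2: ξ=(vx,vy,ωz)=(-0.0375, -0.0375, 0.2250), dt=0.8 → body Δ=(-0.0271, -0.0325, 0.1800) → world pose (0.0638, -0.0291, -0.0450)
step 3: ξ=(vx,vy,ωz)=(-0.2625, -0.0825, -0.6250), dt=1.5 → body Δ=(-0.3924, 0.0650, -0.9375) → world pose (-0.3253, 0.0535, -0.9825)
step 4: ξ=(vx,vy,ωz)=(0.1725, 0.1725, 0.1750), dt=1.5 → body Δ=(0.2220, 0.2896, 0.2625) → world pose (0.0388, 0.0295, -0.7200)
step 5: ξ=(vx,vy,ωz)=(-0.1575, 0.0975, 0.3750), dt=2.0 → body Δ=(-0.3560, 0.0645, 0.7500) → world pose (-0.1864, 0.3128, 0.0300)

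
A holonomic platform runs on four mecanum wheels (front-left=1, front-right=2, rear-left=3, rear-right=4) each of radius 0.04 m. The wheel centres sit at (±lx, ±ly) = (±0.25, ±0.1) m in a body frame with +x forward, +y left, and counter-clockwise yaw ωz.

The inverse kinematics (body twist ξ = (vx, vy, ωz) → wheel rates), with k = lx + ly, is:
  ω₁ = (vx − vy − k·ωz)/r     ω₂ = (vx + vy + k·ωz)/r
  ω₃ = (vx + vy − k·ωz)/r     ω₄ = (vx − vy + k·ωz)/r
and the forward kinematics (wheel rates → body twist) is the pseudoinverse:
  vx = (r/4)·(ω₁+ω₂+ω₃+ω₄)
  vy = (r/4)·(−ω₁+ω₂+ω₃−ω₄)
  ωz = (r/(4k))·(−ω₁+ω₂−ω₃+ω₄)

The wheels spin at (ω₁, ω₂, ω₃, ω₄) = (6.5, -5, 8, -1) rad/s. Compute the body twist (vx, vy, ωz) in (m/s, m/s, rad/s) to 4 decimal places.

k = lx + ly = 0.25 + 0.1 = 0.3500
ω₁+ω₂+ω₃+ω₄ = 8.5000  →  vx = (0.04/4)·8.5000 = 0.0850
−ω₁+ω₂+ω₃−ω₄ = -2.5000  →  vy = (0.04/4)·-2.5000 = -0.0250
−ω₁+ω₂−ω₃+ω₄ = -20.5000  →  ωz = (0.04/1.4000)·-20.5000 = -0.5857

(0.0850, -0.0250, -0.5857)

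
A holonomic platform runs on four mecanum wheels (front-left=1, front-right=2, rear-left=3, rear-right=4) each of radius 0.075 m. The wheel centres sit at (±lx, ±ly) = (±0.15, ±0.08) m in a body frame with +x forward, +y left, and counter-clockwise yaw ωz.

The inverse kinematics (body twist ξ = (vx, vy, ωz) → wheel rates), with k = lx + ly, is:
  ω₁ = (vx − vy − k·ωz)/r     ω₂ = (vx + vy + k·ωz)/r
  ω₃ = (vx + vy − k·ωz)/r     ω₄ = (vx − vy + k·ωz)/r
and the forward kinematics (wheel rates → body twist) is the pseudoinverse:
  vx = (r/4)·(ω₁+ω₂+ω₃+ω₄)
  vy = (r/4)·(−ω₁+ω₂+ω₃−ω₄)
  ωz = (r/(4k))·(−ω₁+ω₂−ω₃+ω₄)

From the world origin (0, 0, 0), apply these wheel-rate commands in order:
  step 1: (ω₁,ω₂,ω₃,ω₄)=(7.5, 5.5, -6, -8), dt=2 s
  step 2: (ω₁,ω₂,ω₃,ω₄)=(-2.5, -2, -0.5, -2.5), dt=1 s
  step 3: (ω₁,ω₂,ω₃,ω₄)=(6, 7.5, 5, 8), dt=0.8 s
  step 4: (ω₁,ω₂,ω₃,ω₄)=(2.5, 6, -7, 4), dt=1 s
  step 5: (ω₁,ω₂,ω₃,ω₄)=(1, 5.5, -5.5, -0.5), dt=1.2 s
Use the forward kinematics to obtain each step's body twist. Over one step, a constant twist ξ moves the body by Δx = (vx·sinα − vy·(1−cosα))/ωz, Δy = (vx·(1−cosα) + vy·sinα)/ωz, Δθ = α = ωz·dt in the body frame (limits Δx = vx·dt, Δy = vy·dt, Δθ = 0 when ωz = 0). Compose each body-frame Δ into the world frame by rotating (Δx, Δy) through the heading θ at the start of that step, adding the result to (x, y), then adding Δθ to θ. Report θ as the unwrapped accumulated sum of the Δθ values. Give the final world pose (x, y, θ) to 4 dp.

(0.3223, -0.2270, 1.6304)

step 1: ξ=(vx,vy,ωz)=(-0.0187, 0.0000, -0.3261), dt=2.0 → body Δ=(-0.0349, 0.0118, -0.6522) → world pose (-0.0349, 0.0118, -0.6522)
step 2: ξ=(vx,vy,ωz)=(-0.1406, 0.0469, -0.1223), dt=1.0 → body Δ=(-0.1374, 0.0553, -0.1223) → world pose (-0.1105, 0.1392, -0.7745)
step 3: ξ=(vx,vy,ωz)=(0.4969, -0.0281, 0.3668), dt=0.8 → body Δ=(0.3951, 0.0357, 0.2935) → world pose (0.1969, -0.1116, -0.4810)
step 4: ξ=(vx,vy,ωz)=(0.1031, -0.1406, 1.1821), dt=1.0 → body Δ=(0.1546, -0.0559, 1.1821) → world pose (0.3081, -0.2327, 0.7011)
step 5: ξ=(vx,vy,ωz)=(0.0094, -0.0094, 0.7745), dt=1.2 → body Δ=(0.0146, -0.0048, 0.9293) → world pose (0.3223, -0.2270, 1.6304)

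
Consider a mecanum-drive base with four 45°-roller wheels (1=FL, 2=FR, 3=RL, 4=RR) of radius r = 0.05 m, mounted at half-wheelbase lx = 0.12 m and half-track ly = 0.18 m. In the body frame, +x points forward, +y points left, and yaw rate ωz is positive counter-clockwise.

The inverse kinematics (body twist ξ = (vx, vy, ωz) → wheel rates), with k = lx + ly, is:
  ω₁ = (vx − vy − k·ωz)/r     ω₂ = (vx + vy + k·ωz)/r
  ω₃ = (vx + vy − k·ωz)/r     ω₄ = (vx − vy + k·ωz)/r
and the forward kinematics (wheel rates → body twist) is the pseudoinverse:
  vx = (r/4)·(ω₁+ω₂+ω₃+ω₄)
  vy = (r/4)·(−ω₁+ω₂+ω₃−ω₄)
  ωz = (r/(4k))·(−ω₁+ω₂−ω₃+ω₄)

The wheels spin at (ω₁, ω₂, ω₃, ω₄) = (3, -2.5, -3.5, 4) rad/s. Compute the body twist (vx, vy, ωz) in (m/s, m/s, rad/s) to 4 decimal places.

k = lx + ly = 0.12 + 0.18 = 0.3000
ω₁+ω₂+ω₃+ω₄ = 1.0000  →  vx = (0.05/4)·1.0000 = 0.0125
−ω₁+ω₂+ω₃−ω₄ = -13.0000  →  vy = (0.05/4)·-13.0000 = -0.1625
−ω₁+ω₂−ω₃+ω₄ = 2.0000  →  ωz = (0.05/1.2000)·2.0000 = 0.0833

(0.0125, -0.1625, 0.0833)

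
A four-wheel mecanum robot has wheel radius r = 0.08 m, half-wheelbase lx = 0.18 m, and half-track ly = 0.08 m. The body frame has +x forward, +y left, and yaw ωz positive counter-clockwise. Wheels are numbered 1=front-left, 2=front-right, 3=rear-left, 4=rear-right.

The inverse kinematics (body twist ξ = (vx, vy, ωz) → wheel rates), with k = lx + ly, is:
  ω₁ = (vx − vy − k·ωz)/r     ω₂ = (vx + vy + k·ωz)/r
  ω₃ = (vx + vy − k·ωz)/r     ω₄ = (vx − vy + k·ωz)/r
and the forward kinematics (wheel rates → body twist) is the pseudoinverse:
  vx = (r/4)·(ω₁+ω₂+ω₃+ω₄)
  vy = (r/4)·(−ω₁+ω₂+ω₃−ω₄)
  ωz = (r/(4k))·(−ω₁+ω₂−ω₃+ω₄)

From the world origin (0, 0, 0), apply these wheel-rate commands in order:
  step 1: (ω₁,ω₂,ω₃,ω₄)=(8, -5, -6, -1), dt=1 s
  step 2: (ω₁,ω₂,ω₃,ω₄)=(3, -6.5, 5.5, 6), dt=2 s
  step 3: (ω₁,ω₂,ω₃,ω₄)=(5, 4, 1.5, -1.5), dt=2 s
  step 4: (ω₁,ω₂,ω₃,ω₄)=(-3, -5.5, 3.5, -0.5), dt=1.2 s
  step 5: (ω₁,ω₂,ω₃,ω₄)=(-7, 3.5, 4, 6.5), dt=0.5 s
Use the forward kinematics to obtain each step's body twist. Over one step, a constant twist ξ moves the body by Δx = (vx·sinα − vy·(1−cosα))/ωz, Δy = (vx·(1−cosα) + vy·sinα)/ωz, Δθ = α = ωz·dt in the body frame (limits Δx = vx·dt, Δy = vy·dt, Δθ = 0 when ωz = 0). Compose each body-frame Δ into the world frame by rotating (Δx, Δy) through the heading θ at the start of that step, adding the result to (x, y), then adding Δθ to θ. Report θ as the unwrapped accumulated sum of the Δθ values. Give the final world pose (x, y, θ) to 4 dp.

(-0.5612, -1.1055, -2.7154)

step 1: ξ=(vx,vy,ωz)=(-0.0800, -0.3600, -0.6154), dt=1.0 → body Δ=(-0.1824, -0.3139, -0.6154) → world pose (-0.1824, -0.3139, -0.6154)
step 2: ξ=(vx,vy,ωz)=(0.1600, -0.2000, -0.6923), dt=2.0 → body Δ=(-0.0083, -0.4722, -1.3846) → world pose (-0.4617, -0.6947, -2.0000)
step 3: ξ=(vx,vy,ωz)=(0.1800, 0.0400, -0.3077), dt=2.0 → body Δ=(0.3616, -0.0323, -0.6154) → world pose (-0.6415, -1.0100, -2.6154)
step 4: ξ=(vx,vy,ωz)=(-0.1100, 0.0300, -0.5000), dt=1.2 → body Δ=(-0.1137, 0.0723, -0.6000) → world pose (-0.5069, -1.0154, -3.2154)
step 5: ξ=(vx,vy,ωz)=(0.1400, 0.1600, 1.0000), dt=0.5 → body Δ=(0.0475, 0.0938, 0.5000) → world pose (-0.5612, -1.1055, -2.7154)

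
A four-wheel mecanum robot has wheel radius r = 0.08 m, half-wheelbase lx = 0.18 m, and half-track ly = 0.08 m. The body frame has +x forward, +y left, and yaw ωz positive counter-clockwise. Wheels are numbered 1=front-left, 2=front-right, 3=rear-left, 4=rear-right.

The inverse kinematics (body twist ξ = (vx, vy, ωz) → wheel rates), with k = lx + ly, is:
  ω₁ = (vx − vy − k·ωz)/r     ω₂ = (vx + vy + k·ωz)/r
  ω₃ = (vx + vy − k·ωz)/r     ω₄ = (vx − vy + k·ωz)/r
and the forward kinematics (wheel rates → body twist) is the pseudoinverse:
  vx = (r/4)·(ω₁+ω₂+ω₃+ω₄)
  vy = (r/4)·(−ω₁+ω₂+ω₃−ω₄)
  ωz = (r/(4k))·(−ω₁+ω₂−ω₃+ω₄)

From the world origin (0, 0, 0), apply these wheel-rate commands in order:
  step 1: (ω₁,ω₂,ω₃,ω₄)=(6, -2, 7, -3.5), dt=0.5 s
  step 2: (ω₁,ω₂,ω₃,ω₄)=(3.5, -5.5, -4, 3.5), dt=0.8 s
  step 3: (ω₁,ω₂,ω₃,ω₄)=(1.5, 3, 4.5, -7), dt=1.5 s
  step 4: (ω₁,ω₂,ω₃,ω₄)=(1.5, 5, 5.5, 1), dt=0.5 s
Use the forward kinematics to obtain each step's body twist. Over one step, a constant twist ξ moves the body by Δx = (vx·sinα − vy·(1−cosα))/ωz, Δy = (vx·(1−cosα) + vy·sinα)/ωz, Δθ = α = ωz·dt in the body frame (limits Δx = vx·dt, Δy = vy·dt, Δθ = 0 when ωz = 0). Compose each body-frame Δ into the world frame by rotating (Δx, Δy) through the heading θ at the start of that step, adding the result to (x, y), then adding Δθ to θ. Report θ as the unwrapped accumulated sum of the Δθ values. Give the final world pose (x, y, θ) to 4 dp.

(0.2619, -0.3039, -1.9962)

step 1: ξ=(vx,vy,ωz)=(0.1500, 0.0500, -1.4231), dt=0.5 → body Δ=(0.0774, -0.0026, -0.7115) → world pose (0.0774, -0.0026, -0.7115)
step 2: ξ=(vx,vy,ωz)=(-0.0500, -0.3300, -0.1154), dt=0.8 → body Δ=(-0.0521, -0.2618, -0.0923) → world pose (-0.1331, -0.1669, -0.8038)
step 3: ξ=(vx,vy,ωz)=(0.0400, 0.2600, -0.7692), dt=1.5 → body Δ=(0.2487, 0.2781, -1.1538) → world pose (0.2397, -0.1529, -1.9577)
step 4: ξ=(vx,vy,ωz)=(0.2600, 0.1600, -0.0769), dt=0.5 → body Δ=(0.1315, 0.0775, -0.0385) → world pose (0.2619, -0.3039, -1.9962)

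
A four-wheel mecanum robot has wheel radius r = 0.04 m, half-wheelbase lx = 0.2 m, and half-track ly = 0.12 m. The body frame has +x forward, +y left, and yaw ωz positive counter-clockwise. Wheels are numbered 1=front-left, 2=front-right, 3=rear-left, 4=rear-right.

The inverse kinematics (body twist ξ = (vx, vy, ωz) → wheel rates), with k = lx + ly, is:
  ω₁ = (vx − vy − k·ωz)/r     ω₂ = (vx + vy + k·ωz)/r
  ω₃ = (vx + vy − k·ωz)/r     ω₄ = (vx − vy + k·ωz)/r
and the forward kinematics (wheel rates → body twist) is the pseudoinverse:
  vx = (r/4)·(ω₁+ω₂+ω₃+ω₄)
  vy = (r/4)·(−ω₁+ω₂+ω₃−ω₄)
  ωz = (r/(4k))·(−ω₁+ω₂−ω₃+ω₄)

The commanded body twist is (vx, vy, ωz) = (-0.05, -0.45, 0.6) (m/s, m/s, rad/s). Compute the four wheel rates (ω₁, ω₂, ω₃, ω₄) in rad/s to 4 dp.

(5.2000, -7.7000, -17.3000, 14.8000)

k = lx + ly = 0.2 + 0.12 = 0.3200;  k·ωz = 0.3200·0.6 = 0.1920
ω₁ (FL) = (vx − vy − k·ωz)/r = 0.2080/0.04 = 5.2000
ω₂ (FR) = (vx + vy + k·ωz)/r = -0.3080/0.04 = -7.7000
ω₃ (RL) = (vx + vy − k·ωz)/r = -0.6920/0.04 = -17.3000
ω₄ (RR) = (vx − vy + k·ωz)/r = 0.5920/0.04 = 14.8000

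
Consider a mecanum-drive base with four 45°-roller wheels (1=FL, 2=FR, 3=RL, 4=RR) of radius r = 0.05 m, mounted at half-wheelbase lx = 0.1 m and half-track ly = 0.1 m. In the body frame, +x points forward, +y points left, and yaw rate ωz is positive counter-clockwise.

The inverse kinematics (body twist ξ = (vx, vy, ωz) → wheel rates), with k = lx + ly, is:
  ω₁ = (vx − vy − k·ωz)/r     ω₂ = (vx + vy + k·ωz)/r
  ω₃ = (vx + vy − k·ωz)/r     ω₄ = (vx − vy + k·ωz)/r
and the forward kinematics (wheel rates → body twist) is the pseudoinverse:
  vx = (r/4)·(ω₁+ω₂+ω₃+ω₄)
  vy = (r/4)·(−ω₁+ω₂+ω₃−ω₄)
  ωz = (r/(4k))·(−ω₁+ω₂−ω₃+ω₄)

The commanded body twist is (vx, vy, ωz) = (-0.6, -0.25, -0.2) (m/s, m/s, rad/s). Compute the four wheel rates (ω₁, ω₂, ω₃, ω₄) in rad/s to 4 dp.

k = lx + ly = 0.1 + 0.1 = 0.2000;  k·ωz = 0.2000·-0.2 = -0.0400
ω₁ (FL) = (vx − vy − k·ωz)/r = -0.3100/0.05 = -6.2000
ω₂ (FR) = (vx + vy + k·ωz)/r = -0.8900/0.05 = -17.8000
ω₃ (RL) = (vx + vy − k·ωz)/r = -0.8100/0.05 = -16.2000
ω₄ (RR) = (vx − vy + k·ωz)/r = -0.3900/0.05 = -7.8000

(-6.2000, -17.8000, -16.2000, -7.8000)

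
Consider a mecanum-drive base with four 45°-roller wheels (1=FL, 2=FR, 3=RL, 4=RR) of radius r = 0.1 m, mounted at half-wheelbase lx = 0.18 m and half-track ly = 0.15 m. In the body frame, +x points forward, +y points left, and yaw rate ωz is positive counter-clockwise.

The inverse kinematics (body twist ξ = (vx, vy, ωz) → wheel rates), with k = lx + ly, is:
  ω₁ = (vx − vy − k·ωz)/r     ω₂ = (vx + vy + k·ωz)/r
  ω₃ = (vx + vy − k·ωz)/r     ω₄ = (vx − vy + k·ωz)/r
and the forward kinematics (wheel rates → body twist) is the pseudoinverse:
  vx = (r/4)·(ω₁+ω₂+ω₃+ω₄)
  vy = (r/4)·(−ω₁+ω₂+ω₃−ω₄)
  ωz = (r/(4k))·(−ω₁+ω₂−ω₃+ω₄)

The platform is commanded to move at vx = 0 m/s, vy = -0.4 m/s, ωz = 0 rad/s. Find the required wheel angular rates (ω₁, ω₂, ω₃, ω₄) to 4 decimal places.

(4.0000, -4.0000, -4.0000, 4.0000)

k = lx + ly = 0.18 + 0.15 = 0.3300;  k·ωz = 0.3300·0 = 0.0000
ω₁ (FL) = (vx − vy − k·ωz)/r = 0.4000/0.1 = 4.0000
ω₂ (FR) = (vx + vy + k·ωz)/r = -0.4000/0.1 = -4.0000
ω₃ (RL) = (vx + vy − k·ωz)/r = -0.4000/0.1 = -4.0000
ω₄ (RR) = (vx − vy + k·ωz)/r = 0.4000/0.1 = 4.0000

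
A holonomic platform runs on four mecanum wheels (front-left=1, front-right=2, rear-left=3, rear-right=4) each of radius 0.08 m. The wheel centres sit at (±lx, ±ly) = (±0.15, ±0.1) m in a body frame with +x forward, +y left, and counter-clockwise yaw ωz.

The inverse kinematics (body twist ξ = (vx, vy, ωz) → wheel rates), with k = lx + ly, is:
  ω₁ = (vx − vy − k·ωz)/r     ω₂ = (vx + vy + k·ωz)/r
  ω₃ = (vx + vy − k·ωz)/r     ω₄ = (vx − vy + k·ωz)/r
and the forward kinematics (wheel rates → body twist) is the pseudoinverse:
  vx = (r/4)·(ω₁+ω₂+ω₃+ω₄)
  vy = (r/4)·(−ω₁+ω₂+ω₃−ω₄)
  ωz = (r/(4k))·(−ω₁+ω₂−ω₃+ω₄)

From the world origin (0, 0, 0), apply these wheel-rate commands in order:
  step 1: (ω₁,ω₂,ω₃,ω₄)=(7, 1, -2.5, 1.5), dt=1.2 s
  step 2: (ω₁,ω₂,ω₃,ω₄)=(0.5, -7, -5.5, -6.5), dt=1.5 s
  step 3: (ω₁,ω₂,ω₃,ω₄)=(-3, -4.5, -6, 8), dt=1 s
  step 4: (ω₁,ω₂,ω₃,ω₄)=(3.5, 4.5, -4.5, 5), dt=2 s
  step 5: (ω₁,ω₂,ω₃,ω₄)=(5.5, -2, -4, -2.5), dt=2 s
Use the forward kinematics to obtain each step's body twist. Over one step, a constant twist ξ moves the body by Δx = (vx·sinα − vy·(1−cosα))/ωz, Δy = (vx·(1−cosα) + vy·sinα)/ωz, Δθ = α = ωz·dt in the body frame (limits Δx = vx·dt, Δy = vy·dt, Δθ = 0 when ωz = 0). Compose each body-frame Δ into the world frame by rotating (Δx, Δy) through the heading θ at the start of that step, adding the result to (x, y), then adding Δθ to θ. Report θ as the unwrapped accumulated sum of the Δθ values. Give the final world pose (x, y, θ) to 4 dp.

(-0.0096, -0.5640, 0.5080)

step 1: ξ=(vx,vy,ωz)=(0.1400, -0.2000, -0.1600), dt=1.2 → body Δ=(0.1440, -0.2546, -0.1920) → world pose (0.1440, -0.2546, -0.1920)
step 2: ξ=(vx,vy,ωz)=(-0.3700, -0.1300, -0.6800), dt=1.5 → body Δ=(-0.5548, 0.0964, -1.0200) → world pose (-0.3822, -0.0541, -1.2120)
step 3: ξ=(vx,vy,ωz)=(-0.1100, -0.3100, 1.0000), dt=1.0 → body Δ=(0.0499, -0.3114, 1.0000) → world pose (-0.6562, -0.2102, -0.2120)
step 4: ξ=(vx,vy,ωz)=(0.1700, -0.1700, 0.8400), dt=2.0 → body Δ=(0.4256, 0.0233, 1.6800) → world pose (-0.2352, -0.2770, 1.4680)
step 5: ξ=(vx,vy,ωz)=(-0.0600, -0.1800, -0.4800), dt=2.0 → body Δ=(-0.2623, -0.2539, -0.9600) → world pose (-0.0096, -0.5640, 0.5080)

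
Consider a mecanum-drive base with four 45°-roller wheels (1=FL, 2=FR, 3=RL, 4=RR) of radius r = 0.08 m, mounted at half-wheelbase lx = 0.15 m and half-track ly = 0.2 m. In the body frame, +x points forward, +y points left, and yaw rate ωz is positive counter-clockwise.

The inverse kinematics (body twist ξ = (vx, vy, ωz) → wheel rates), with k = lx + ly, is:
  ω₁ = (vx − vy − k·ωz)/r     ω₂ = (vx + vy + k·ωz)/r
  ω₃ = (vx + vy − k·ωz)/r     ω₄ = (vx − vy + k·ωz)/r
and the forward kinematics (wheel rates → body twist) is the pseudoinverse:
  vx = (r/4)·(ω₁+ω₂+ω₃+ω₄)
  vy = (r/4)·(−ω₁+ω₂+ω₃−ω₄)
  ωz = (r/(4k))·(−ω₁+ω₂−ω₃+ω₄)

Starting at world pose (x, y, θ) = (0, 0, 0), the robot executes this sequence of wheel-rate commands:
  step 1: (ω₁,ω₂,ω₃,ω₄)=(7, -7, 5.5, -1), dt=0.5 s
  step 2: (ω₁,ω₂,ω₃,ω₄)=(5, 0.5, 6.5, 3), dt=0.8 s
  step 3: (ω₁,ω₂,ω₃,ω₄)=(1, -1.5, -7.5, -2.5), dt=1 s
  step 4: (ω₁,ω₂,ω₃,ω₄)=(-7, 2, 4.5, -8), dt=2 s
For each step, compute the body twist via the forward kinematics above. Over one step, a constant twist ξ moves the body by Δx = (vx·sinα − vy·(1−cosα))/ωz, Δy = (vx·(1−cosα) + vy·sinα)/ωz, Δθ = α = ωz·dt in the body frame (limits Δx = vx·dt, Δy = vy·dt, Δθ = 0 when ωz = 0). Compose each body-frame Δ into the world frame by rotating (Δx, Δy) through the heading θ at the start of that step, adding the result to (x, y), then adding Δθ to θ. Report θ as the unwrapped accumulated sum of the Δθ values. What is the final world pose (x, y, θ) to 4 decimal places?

(0.4752, 0.5464, -1.2086)

step 1: ξ=(vx,vy,ωz)=(0.0900, -0.1500, -1.1714), dt=0.5 → body Δ=(0.0211, -0.0836, -0.5857) → world pose (0.0211, -0.0836, -0.5857)
step 2: ξ=(vx,vy,ωz)=(0.3000, -0.0200, -0.4571), dt=0.8 → body Δ=(0.2318, -0.0590, -0.3657) → world pose (0.1816, -0.2609, -0.9514)
step 3: ξ=(vx,vy,ωz)=(-0.2100, -0.1500, 0.1429), dt=1.0 → body Δ=(-0.1986, -0.1645, 0.1429) → world pose (-0.0676, -0.1947, -0.8086)
step 4: ξ=(vx,vy,ωz)=(-0.1700, 0.4300, -0.2000), dt=2.0 → body Δ=(-0.1613, 0.9043, -0.4000) → world pose (0.4752, 0.5464, -1.2086)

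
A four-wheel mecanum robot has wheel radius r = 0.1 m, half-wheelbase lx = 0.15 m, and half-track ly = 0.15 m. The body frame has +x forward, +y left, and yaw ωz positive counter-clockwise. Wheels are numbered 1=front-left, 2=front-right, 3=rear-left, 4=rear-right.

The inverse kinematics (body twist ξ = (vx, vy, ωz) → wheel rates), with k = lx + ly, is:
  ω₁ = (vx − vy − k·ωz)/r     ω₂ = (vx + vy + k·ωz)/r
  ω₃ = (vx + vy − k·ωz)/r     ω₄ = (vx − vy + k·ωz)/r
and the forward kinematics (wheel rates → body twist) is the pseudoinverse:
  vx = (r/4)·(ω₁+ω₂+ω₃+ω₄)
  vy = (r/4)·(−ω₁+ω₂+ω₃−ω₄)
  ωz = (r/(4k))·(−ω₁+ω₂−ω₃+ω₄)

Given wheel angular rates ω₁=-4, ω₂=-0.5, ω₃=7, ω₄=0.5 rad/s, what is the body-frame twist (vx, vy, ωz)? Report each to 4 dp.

(0.0750, 0.2500, -0.2500)

k = lx + ly = 0.15 + 0.15 = 0.3000
ω₁+ω₂+ω₃+ω₄ = 3.0000  →  vx = (0.1/4)·3.0000 = 0.0750
−ω₁+ω₂+ω₃−ω₄ = 10.0000  →  vy = (0.1/4)·10.0000 = 0.2500
−ω₁+ω₂−ω₃+ω₄ = -3.0000  →  ωz = (0.1/1.2000)·-3.0000 = -0.2500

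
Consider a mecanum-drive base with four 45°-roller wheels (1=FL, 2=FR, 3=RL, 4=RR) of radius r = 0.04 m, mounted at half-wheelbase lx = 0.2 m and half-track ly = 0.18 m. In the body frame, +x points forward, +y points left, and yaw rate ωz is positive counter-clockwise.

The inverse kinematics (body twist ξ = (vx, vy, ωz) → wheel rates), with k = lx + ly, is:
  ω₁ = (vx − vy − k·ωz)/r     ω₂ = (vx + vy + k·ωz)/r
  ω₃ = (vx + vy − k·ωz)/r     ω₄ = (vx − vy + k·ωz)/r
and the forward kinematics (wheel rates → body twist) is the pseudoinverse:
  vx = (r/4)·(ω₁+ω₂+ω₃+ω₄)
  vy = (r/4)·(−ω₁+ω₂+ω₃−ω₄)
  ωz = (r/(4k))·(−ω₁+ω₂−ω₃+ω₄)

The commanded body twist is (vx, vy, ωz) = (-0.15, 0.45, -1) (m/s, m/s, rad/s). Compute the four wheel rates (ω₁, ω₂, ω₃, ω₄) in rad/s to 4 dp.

k = lx + ly = 0.2 + 0.18 = 0.3800;  k·ωz = 0.3800·-1 = -0.3800
ω₁ (FL) = (vx − vy − k·ωz)/r = -0.2200/0.04 = -5.5000
ω₂ (FR) = (vx + vy + k·ωz)/r = -0.0800/0.04 = -2.0000
ω₃ (RL) = (vx + vy − k·ωz)/r = 0.6800/0.04 = 17.0000
ω₄ (RR) = (vx − vy + k·ωz)/r = -0.9800/0.04 = -24.5000

(-5.5000, -2.0000, 17.0000, -24.5000)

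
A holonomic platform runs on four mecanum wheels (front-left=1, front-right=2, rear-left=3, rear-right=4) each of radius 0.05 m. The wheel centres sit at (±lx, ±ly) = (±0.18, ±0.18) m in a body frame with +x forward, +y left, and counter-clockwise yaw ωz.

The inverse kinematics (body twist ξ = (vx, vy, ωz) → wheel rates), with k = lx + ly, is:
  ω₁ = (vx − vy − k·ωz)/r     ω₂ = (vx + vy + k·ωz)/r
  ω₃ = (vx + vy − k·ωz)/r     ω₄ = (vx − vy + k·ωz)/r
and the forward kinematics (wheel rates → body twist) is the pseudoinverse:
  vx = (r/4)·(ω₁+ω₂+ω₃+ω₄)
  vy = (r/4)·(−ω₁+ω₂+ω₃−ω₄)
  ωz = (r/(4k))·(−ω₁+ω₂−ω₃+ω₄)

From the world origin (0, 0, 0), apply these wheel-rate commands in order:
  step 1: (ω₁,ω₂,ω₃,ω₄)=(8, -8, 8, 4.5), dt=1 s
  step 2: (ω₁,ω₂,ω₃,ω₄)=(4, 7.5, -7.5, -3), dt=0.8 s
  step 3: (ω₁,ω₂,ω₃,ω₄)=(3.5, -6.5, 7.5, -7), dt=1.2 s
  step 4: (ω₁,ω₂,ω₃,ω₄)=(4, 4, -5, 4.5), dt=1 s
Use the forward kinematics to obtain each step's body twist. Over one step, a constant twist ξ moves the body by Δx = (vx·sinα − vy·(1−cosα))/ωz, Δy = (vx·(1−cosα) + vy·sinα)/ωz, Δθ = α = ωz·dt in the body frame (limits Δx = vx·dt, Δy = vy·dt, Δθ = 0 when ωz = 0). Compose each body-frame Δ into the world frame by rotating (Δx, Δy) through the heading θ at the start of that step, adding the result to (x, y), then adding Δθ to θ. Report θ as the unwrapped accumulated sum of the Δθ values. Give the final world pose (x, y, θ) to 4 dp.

(0.0392, -0.2636, -1.1458)

step 1: ξ=(vx,vy,ωz)=(0.1562, -0.1562, -0.6771), dt=1.0 → body Δ=(0.0937, -0.1955, -0.6771) → world pose (0.0937, -0.1955, -0.6771)
step 2: ξ=(vx,vy,ωz)=(0.0125, -0.0125, 0.2778), dt=0.8 → body Δ=(0.0110, -0.0088, 0.2222) → world pose (0.0967, -0.2093, -0.4549)
step 3: ξ=(vx,vy,ωz)=(-0.0313, 0.0563, -0.8507), dt=1.2 → body Δ=(0.0002, 0.0739, -1.0208) → world pose (0.1294, -0.1430, -1.4757)
step 4: ξ=(vx,vy,ωz)=(0.0938, -0.1187, 0.3299), dt=1.0 → body Δ=(0.1115, -0.1013, 0.3299) → world pose (0.0392, -0.2636, -1.1458)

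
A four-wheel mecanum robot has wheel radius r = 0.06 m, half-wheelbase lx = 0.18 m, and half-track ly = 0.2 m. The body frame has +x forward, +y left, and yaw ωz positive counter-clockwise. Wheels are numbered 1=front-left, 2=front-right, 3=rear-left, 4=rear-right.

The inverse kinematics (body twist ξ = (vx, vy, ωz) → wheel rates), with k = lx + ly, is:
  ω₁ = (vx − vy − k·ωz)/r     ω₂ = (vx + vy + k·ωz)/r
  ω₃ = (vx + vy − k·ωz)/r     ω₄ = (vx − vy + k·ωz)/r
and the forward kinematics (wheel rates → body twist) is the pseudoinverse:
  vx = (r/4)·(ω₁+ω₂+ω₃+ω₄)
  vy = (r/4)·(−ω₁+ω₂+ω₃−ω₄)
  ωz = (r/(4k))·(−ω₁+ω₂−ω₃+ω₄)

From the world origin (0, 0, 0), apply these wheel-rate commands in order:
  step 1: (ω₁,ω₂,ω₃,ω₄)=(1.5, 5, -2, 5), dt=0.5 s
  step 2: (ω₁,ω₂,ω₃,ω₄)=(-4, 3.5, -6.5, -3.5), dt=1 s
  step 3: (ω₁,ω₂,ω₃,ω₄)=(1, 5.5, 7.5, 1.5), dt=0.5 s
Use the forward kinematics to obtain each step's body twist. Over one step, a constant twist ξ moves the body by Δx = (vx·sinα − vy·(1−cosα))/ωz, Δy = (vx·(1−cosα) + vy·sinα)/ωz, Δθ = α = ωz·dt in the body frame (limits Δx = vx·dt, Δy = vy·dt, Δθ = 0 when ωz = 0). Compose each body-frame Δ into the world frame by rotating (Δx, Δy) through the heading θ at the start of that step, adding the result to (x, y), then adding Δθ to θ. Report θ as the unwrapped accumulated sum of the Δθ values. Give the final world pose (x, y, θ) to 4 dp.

(-0.0461, 0.1106, 0.5921)

step 1: ξ=(vx,vy,ωz)=(0.1425, -0.0525, 0.4145), dt=0.5 → body Δ=(0.0735, -0.0187, 0.2072) → world pose (0.0735, -0.0187, 0.2072)
step 2: ξ=(vx,vy,ωz)=(-0.1575, 0.0675, 0.4145), dt=1.0 → body Δ=(-0.1668, 0.0334, 0.4145) → world pose (-0.0967, -0.0203, 0.6217)
step 3: ξ=(vx,vy,ωz)=(0.2325, 0.1575, -0.0592), dt=0.5 → body Δ=(0.1174, 0.0770, -0.0296) → world pose (-0.0461, 0.1106, 0.5921)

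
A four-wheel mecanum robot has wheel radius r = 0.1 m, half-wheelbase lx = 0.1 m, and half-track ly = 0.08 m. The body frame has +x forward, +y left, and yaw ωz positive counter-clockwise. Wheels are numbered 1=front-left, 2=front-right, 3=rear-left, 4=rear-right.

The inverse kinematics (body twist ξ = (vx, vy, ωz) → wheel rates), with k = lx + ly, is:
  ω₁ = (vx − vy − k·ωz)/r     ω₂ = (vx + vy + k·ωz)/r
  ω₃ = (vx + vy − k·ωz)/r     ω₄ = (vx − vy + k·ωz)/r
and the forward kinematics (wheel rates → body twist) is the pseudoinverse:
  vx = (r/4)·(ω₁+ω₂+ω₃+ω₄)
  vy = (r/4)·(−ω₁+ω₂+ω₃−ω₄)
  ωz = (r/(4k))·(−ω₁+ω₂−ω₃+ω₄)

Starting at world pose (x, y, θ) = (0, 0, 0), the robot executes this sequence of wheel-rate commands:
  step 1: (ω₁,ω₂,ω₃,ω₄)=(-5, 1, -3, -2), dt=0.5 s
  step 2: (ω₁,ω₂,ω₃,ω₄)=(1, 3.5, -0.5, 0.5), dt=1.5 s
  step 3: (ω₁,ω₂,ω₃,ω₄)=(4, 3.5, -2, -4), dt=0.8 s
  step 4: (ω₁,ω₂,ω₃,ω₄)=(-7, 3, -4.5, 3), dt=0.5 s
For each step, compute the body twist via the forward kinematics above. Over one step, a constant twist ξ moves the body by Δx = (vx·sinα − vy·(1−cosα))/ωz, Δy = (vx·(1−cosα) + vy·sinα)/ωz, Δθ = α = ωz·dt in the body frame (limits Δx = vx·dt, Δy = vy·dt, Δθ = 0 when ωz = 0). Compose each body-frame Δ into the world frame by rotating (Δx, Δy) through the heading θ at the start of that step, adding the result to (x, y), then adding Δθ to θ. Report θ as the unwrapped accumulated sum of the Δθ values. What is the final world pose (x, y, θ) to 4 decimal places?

(-0.0987, 0.1703, 2.1528)

step 1: ξ=(vx,vy,ωz)=(-0.2250, 0.1250, 0.9722), dt=0.5 → body Δ=(-0.1230, 0.0333, 0.4861) → world pose (-0.1230, 0.0333, 0.4861)
step 2: ξ=(vx,vy,ωz)=(0.1125, 0.0375, 0.4861), dt=1.5 → body Δ=(0.1346, 0.1102, 0.7292) → world pose (-0.0555, 0.1936, 1.2153)
step 3: ξ=(vx,vy,ωz)=(0.0375, 0.0375, -0.3472), dt=0.8 → body Δ=(0.0338, 0.0255, -0.2778) → world pose (-0.0677, 0.2341, 0.9375)
step 4: ξ=(vx,vy,ωz)=(-0.1375, 0.0625, 2.4306), dt=0.5 → body Δ=(-0.0698, -0.0128, 1.2153) → world pose (-0.0987, 0.1703, 2.1528)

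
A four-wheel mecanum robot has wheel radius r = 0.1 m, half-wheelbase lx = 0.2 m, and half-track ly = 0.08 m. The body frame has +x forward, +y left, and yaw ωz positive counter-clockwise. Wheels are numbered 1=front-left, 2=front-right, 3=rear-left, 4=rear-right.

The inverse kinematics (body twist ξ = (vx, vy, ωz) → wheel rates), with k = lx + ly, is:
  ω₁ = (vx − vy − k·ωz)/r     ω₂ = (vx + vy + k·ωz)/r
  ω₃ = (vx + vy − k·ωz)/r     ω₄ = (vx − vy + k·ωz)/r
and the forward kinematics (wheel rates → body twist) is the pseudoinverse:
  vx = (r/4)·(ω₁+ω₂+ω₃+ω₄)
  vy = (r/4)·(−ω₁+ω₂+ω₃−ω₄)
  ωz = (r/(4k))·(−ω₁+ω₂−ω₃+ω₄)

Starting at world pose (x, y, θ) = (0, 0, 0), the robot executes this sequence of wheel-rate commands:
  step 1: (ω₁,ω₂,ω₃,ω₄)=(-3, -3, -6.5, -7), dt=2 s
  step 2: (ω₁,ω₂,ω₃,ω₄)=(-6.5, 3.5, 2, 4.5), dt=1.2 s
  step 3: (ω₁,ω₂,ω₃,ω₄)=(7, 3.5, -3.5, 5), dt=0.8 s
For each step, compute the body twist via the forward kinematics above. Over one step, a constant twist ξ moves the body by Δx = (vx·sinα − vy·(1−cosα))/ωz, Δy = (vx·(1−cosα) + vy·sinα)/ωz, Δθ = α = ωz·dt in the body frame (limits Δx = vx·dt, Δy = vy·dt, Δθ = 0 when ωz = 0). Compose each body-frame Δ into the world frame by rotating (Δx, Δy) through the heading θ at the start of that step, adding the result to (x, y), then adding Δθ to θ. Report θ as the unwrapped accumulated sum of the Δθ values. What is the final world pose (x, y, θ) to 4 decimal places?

(-0.7354, 0.4987, 1.6071)

step 1: ξ=(vx,vy,ωz)=(-0.4875, 0.0125, -0.0446), dt=2.0 → body Δ=(-0.9726, 0.0685, -0.0893) → world pose (-0.9726, 0.0685, -0.0893)
step 2: ξ=(vx,vy,ωz)=(0.0875, 0.1875, 1.1161), dt=1.2 → body Δ=(-0.0531, 0.2239, 1.3393) → world pose (-1.0056, 0.2962, 1.2500)
step 3: ξ=(vx,vy,ωz)=(0.3000, -0.3000, 0.4464), dt=0.8 → body Δ=(0.2773, -0.1925, 0.3571) → world pose (-0.7354, 0.4987, 1.6071)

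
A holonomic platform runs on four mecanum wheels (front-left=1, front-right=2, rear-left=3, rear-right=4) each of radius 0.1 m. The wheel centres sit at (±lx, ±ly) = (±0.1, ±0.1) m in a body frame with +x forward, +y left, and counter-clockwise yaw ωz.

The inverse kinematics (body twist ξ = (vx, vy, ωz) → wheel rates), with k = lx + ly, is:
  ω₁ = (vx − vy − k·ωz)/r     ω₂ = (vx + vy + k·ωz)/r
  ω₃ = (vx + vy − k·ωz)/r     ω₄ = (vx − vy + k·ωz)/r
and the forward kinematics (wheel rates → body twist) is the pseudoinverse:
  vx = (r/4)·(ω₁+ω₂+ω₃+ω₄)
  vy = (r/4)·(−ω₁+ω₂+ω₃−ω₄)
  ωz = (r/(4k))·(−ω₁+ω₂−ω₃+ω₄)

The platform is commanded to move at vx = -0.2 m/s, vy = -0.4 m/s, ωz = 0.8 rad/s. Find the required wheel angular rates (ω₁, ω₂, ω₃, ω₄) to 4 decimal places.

(0.4000, -4.4000, -7.6000, 3.6000)

k = lx + ly = 0.1 + 0.1 = 0.2000;  k·ωz = 0.2000·0.8 = 0.1600
ω₁ (FL) = (vx − vy − k·ωz)/r = 0.0400/0.1 = 0.4000
ω₂ (FR) = (vx + vy + k·ωz)/r = -0.4400/0.1 = -4.4000
ω₃ (RL) = (vx + vy − k·ωz)/r = -0.7600/0.1 = -7.6000
ω₄ (RR) = (vx − vy + k·ωz)/r = 0.3600/0.1 = 3.6000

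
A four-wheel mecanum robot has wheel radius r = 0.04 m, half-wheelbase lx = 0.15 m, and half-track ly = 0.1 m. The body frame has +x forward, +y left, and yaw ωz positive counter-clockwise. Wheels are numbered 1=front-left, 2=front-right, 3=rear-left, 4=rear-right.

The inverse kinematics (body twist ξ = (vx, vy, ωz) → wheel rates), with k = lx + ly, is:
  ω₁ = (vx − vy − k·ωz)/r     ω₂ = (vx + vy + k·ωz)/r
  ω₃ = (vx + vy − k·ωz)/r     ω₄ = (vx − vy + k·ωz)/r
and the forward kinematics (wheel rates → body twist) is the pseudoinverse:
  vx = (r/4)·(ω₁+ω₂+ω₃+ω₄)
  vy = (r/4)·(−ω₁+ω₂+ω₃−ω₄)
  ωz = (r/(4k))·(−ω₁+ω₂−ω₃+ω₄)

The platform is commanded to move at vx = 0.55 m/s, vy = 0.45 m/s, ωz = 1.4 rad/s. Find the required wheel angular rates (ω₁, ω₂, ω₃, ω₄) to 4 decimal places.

k = lx + ly = 0.15 + 0.1 = 0.2500;  k·ωz = 0.2500·1.4 = 0.3500
ω₁ (FL) = (vx − vy − k·ωz)/r = -0.2500/0.04 = -6.2500
ω₂ (FR) = (vx + vy + k·ωz)/r = 1.3500/0.04 = 33.7500
ω₃ (RL) = (vx + vy − k·ωz)/r = 0.6500/0.04 = 16.2500
ω₄ (RR) = (vx − vy + k·ωz)/r = 0.4500/0.04 = 11.2500

(-6.2500, 33.7500, 16.2500, 11.2500)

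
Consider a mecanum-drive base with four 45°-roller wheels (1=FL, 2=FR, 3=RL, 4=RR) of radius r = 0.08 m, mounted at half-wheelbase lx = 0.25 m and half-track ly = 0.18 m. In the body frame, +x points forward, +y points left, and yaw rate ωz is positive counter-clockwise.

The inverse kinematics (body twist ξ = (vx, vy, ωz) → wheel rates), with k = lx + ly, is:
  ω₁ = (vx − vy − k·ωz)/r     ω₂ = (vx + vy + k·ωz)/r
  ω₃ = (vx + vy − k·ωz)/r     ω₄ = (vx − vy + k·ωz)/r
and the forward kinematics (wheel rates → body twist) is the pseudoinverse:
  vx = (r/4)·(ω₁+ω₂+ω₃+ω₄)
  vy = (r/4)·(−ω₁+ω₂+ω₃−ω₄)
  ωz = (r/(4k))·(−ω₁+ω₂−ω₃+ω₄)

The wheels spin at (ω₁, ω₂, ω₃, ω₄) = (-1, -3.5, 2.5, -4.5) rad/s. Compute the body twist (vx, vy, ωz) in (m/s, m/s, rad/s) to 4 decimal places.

k = lx + ly = 0.25 + 0.18 = 0.4300
ω₁+ω₂+ω₃+ω₄ = -6.5000  →  vx = (0.08/4)·-6.5000 = -0.1300
−ω₁+ω₂+ω₃−ω₄ = 4.5000  →  vy = (0.08/4)·4.5000 = 0.0900
−ω₁+ω₂−ω₃+ω₄ = -9.5000  →  ωz = (0.08/1.7200)·-9.5000 = -0.4419

(-0.1300, 0.0900, -0.4419)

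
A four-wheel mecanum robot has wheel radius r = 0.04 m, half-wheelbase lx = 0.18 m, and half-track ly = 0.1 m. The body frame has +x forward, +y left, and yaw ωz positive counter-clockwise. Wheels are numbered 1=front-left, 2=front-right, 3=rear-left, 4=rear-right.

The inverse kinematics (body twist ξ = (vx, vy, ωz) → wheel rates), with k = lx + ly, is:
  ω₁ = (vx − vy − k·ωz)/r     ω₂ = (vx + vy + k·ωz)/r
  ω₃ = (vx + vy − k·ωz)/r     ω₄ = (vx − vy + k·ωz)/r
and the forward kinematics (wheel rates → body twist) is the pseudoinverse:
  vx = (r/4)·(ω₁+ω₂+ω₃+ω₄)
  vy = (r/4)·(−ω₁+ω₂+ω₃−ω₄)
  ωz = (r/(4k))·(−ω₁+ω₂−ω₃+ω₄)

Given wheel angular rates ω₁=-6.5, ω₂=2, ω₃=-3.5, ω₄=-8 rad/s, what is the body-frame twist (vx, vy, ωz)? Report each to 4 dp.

k = lx + ly = 0.18 + 0.1 = 0.2800
ω₁+ω₂+ω₃+ω₄ = -16.0000  →  vx = (0.04/4)·-16.0000 = -0.1600
−ω₁+ω₂+ω₃−ω₄ = 13.0000  →  vy = (0.04/4)·13.0000 = 0.1300
−ω₁+ω₂−ω₃+ω₄ = 4.0000  →  ωz = (0.04/1.1200)·4.0000 = 0.1429

(-0.1600, 0.1300, 0.1429)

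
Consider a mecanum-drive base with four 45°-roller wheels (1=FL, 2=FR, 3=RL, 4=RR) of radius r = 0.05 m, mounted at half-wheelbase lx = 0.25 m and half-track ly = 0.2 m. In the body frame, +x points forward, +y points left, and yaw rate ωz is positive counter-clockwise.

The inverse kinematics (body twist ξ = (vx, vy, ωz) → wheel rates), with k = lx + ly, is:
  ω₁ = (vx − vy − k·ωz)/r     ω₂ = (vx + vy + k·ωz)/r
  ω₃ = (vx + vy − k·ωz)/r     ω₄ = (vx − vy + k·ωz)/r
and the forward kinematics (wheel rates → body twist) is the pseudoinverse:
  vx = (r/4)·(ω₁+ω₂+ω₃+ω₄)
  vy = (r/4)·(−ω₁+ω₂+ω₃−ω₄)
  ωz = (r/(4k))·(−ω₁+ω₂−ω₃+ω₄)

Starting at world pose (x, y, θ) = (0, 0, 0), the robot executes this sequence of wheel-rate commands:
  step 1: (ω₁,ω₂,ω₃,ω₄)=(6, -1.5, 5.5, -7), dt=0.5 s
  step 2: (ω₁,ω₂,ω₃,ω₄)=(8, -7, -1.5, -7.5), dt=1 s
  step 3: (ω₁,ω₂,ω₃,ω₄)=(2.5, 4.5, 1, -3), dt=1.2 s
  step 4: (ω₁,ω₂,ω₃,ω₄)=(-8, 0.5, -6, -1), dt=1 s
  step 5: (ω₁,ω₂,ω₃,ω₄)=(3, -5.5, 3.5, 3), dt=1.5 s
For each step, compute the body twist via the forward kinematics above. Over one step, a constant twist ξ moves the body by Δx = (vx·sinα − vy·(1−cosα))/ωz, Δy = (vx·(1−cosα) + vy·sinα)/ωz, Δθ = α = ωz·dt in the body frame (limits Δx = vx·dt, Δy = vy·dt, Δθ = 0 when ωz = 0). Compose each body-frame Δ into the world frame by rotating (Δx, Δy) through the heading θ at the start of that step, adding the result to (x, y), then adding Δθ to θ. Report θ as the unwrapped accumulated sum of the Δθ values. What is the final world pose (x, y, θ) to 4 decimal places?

step 1: ξ=(vx,vy,ωz)=(0.0375, 0.0625, -0.5556), dt=0.5 → body Δ=(0.0228, 0.0283, -0.2778) → world pose (0.0228, 0.0283, -0.2778)
step 2: ξ=(vx,vy,ωz)=(-0.1000, -0.1125, -0.5833), dt=1.0 → body Δ=(-0.1263, -0.0779, -0.5833) → world pose (-0.1200, -0.0120, -0.8611)
step 3: ξ=(vx,vy,ωz)=(0.0625, 0.0750, -0.0556), dt=1.2 → body Δ=(0.0779, 0.0874, -0.0667) → world pose (-0.0029, -0.0141, -0.9278)
step 4: ξ=(vx,vy,ωz)=(-0.1813, 0.0437, 0.3750), dt=1.0 → body Δ=(-0.1851, 0.0091, 0.3750) → world pose (-0.1066, 0.1395, -0.5528)
step 5: ξ=(vx,vy,ωz)=(0.0500, -0.1000, -0.2500), dt=1.5 → body Δ=(0.0455, -0.1604, -0.3750) → world pose (-0.1521, -0.0209, -0.9278)

(-0.1521, -0.0209, -0.9278)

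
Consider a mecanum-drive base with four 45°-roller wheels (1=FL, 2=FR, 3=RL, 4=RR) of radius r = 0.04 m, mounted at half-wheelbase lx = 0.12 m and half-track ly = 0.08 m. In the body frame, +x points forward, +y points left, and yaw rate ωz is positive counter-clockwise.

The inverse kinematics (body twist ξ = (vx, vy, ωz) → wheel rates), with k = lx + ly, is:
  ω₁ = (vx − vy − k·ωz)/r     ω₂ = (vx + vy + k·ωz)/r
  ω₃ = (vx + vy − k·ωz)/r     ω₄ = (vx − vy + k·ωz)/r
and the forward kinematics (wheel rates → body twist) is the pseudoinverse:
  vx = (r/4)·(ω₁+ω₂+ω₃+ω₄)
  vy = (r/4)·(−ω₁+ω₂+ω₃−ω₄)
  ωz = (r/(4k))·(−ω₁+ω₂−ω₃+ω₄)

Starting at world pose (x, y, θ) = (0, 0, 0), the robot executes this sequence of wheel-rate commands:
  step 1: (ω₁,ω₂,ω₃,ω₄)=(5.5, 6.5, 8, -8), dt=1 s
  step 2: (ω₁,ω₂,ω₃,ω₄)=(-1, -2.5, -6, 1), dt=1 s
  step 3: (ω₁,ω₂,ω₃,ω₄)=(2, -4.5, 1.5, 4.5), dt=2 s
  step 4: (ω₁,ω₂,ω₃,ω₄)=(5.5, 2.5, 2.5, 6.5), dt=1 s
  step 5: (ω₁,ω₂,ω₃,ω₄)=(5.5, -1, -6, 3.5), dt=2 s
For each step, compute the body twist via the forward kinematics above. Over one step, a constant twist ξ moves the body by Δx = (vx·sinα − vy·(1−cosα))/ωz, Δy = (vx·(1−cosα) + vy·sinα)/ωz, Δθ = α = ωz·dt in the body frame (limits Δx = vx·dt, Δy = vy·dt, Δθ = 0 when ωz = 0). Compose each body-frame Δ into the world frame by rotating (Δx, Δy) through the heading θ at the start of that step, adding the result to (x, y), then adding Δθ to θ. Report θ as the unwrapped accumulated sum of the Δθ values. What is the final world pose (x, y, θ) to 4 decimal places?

step 1: ξ=(vx,vy,ωz)=(0.1200, 0.1700, -0.7500), dt=1.0 → body Δ=(0.1699, 0.1116, -0.7500) → world pose (0.1699, 0.1116, -0.7500)
step 2: ξ=(vx,vy,ωz)=(-0.0850, -0.0850, 0.2750), dt=1.0 → body Δ=(-0.0723, -0.0955, 0.2750) → world pose (0.0518, 0.0910, -0.4750)
step 3: ξ=(vx,vy,ωz)=(0.0350, -0.0950, -0.1750), dt=2.0 → body Δ=(0.0357, -0.1983, -0.3500) → world pose (-0.0071, -0.1017, -0.8250)
step 4: ξ=(vx,vy,ωz)=(0.1700, -0.0700, 0.0500), dt=1.0 → body Δ=(0.1717, -0.0657, 0.0500) → world pose (0.0611, -0.2724, -0.7750)
step 5: ξ=(vx,vy,ωz)=(0.0200, -0.1600, 0.1500), dt=2.0 → body Δ=(0.0870, -0.3093, 0.3000) → world pose (-0.0931, -0.5542, -0.4750)

(-0.0931, -0.5542, -0.4750)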